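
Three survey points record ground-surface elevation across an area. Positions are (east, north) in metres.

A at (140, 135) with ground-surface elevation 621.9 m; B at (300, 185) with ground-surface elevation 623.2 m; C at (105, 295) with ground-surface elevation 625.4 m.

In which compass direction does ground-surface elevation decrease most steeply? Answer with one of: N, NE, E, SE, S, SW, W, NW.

S

With z = a·x + b·y + c and A as origin, the differences give:
  160·a + 50·b = +1.3
  (-35)·a + 160·b = +3.5
Eliminate b (×160 and ×50, subtract): 27350·a = 33.00 → a = ∂z/∂x = +0.001207
Back-substitute: b = ∂z/∂y = +0.02214.
Steepest decrease is along −∇f = (-0.001207 E, -0.02214 N) → south.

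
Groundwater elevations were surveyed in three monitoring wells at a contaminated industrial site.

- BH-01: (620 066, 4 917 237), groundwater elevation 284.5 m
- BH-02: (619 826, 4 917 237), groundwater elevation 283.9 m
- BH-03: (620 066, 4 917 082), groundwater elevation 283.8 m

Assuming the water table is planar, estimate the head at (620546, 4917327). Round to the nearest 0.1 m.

286.1 m

∂h/∂x = (283.9 − 284.5) / (619826 − 620066) = +0.002500
∂h/∂y = (283.8 − 284.5) / (4917082 − 4917237) = +0.004516
h(620546, 4917327) = 284.5 + (+0.002500)·(480) + (+0.004516)·(90) = 284.5 +1.200 +0.406 = 286.106 m.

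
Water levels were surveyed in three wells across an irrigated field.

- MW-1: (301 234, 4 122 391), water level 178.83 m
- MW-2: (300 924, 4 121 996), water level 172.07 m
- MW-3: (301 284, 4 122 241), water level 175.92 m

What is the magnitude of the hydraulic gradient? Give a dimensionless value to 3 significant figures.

Differences from MW-1: to MW-2 (Δx, Δy, Δh) = (-310, -395, -6.76); to MW-3 = (50, -150, -2.91).
Determinant of the coordinate differences = (-310)·(-150) − 50·(-395) = 66250.
∂h/∂x = [(-6.76)·(-150) − (-2.91)·(-395)] / 66250 = -0.002045
∂h/∂y = [(-310)·(-2.91) − 50·(-6.76)] / 66250 = +0.01872
|∇h| = √(-0.002045² + 0.01872²) = 0.01883

0.0188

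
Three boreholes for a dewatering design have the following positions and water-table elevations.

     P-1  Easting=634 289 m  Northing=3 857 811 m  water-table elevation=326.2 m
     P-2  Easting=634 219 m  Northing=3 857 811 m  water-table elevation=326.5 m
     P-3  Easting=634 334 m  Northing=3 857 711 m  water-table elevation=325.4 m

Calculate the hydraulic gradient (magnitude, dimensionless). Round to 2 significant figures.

0.0074

With h = a·x + b·y + c and P-1 as origin, the differences give:
  (-70)·a + 0·b = +0.3
  45·a + (-100)·b = -0.8
Eliminate b (×(-100) and ×0, subtract): 7000·a = -30.00 → a = ∂h/∂x = -0.004286
Back-substitute: b = ∂h/∂y = +0.006071.
|∇h| = √(-0.004286² + 0.006071²) = 0.007431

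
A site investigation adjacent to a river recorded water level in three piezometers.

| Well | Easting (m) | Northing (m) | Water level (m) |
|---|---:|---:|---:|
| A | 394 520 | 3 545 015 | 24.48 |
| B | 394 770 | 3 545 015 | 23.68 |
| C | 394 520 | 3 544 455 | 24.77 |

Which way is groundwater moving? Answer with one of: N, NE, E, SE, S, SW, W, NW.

E

∂h/∂x = (23.68 − 24.48) / (394770 − 394520) = -0.003200
∂h/∂y = (24.77 − 24.48) / (3544455 − 3545015) = -0.0005179
Flow = −∇h = (+0.003200 east, +0.0005179 north), which points east.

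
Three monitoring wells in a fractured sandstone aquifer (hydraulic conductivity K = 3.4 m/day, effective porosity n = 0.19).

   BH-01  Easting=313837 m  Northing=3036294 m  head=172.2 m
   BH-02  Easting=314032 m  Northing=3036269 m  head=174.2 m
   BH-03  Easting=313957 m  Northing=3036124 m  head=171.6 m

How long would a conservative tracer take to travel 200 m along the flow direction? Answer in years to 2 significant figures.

With h = a·x + b·y + c and BH-01 as origin, the differences give:
  195·a + (-25)·b = +2.0
  120·a + (-170)·b = -0.6
Eliminate b (×(-170) and ×(-25), subtract): -30150·a = -355.00 → a = ∂h/∂x = +0.01177
Back-substitute: b = ∂h/∂y = +0.01184.
|∇h| = √(0.01177² + 0.01184²) = 0.01669
Seepage velocity v = K·i/n = 3.4 × 0.01669 / 0.19 = 0.2987 m/day.
t = 200 / 0.2987 = 669.6 days = 1.83 years.

1.8 years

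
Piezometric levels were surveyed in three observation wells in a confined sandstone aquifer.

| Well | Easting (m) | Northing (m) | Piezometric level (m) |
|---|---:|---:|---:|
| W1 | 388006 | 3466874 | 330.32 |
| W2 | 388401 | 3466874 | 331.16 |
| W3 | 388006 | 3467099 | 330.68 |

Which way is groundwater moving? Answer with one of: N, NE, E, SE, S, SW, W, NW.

SW

∂h/∂x = (331.16 − 330.32) / (388401 − 388006) = +0.002127
∂h/∂y = (330.68 − 330.32) / (3467099 − 3466874) = +0.001600
Flow = −∇h = (-0.002127 east, -0.001600 north), which points southwest.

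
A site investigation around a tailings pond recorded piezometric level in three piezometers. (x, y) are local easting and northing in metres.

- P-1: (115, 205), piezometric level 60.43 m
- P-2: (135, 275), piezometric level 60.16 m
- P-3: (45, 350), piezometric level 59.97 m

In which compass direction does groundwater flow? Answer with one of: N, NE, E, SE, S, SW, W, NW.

Differences from P-1: to P-2 (Δx, Δy, Δh) = (20, 70, -0.27); to P-3 = (-70, 145, -0.46).
Solve a·Δx + b·Δy = Δh: det = 20·145 − (-70)·70 = 7800.
∂h/∂x = [(-0.27)·145 − (-0.46)·70] / 7800 = -0.0008910
∂h/∂y = [20·(-0.46) − (-70)·(-0.27)] / 7800 = -0.003603
Flow = −∇h = (+0.0008910 east, +0.003603 north), which points north.

N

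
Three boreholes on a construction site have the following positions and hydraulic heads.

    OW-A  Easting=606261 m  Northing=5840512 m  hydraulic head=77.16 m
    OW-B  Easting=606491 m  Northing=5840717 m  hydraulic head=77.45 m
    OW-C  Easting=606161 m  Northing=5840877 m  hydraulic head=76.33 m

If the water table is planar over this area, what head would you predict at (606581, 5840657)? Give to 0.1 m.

77.8 m

Taking OW-A as reference: OW-B−OW-A = (230, 205, +0.29); OW-C−OW-A = (-100, 365, -0.83).
Determinant of the coordinate differences = 230·365 − (-100)·205 = 104450.
∂h/∂x = [(+0.29)·365 − (-0.83)·205] / 104450 = +0.002642
∂h/∂y = [230·(-0.83) − (-100)·(+0.29)] / 104450 = -0.001550
h(606581, 5840657) = 77.16 + (+0.002642)·(320) + (-0.001550)·(145) = 77.16 +0.846 -0.225 = 77.781 m.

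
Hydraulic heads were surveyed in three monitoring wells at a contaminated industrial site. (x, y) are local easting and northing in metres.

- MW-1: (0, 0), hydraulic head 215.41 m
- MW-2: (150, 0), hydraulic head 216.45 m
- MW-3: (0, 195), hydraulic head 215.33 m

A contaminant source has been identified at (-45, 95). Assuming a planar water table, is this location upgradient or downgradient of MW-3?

downgradient

∂h/∂x = (216.45 − 215.41) / (150 − 0) = +0.006933
∂h/∂y = (215.33 − 215.41) / (195 − 0) = -0.0004103
Head at (-45, 95) = 215.41 + (+0.006933)·(-45) + (-0.0004103)·(95) = 215.06 m.
That is lower than the 215.33 m at MW-3, so the point is downgradient.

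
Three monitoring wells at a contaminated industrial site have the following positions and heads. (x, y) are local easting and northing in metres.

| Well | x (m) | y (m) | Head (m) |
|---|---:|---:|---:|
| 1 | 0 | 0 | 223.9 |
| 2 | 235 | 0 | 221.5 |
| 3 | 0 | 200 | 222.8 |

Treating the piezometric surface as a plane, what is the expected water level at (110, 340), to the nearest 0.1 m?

220.9 m

∂h/∂x = (221.5 − 223.9) / (235 − 0) = -0.01021
∂h/∂y = (222.8 − 223.9) / (200 − 0) = -0.005500
h(110, 340) = 223.9 + (-0.01021)·(110) + (-0.005500)·(340) = 223.9 -1.123 -1.870 = 220.907 m.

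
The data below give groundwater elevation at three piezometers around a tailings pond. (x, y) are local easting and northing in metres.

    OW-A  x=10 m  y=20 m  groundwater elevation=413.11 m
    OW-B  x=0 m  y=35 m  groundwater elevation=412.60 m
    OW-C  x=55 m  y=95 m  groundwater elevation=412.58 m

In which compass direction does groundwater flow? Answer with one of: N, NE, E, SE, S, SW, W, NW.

Differences from OW-A: to OW-B (Δx, Δy, Δh) = (-10, 15, -0.51); to OW-C = (45, 75, -0.53).
Determinant of the coordinate differences = (-10)·75 − 45·15 = -1425.
∂h/∂x = [(-0.51)·75 − (-0.53)·15] / -1425 = +0.02126
∂h/∂y = [(-10)·(-0.53) − 45·(-0.51)] / -1425 = -0.01982
Flow = −∇h = (-0.02126 east, +0.01982 north), which points northwest.

NW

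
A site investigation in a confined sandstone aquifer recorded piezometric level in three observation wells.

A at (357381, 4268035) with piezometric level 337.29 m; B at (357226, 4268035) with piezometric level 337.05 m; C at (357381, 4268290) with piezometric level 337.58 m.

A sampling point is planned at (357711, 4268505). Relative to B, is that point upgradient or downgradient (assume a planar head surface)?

upgradient

∂h/∂x = (337.05 − 337.29) / (357226 − 357381) = +0.001548
∂h/∂y = (337.58 − 337.29) / (4268290 − 4268035) = +0.001137
Head at (357711, 4268505) = 337.29 + (+0.001548)·(330) + (+0.001137)·(470) = 338.34 m.
That is higher than the 337.05 m at B, so the point is upgradient.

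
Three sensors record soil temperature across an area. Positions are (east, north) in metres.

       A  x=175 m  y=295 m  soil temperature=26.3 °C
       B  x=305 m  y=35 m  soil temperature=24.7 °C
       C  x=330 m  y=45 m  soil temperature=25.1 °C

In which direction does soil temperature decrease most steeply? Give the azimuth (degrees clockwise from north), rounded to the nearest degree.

224°

Three-point gradient (reference A): Δ to B = (130, -260, -1.6), Δ to C = (155, -250, -1.2).
∂T/∂x = +0.01128, ∂T/∂y = +0.01179 (det = 7800).
Steepest decrease is along −∇f: components (-0.01128 E, -0.01179 N).
Azimuth = atan2(-0.01128, -0.01179) = 223.7° ≈ 224°.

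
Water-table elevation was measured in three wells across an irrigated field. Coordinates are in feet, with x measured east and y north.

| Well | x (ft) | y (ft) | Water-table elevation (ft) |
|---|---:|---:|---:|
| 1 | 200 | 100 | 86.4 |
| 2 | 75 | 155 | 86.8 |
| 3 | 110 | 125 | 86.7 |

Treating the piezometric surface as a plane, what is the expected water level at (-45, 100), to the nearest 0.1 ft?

With h = a·x + b·y + c and 1 as origin, the differences give:
  (-125)·a + 55·b = +0.4
  (-90)·a + 25·b = +0.3
Eliminate b (×25 and ×55, subtract): 1825·a = -6.50 → a = ∂h/∂x = -0.003562
Back-substitute: b = ∂h/∂y = -0.0008219.
h(-45, 100) = 86.4 + (-0.003562)·(-245) + (-0.0008219)·(0) = 86.4 +0.873 -0.000 = 87.273 ft.

87.3 ft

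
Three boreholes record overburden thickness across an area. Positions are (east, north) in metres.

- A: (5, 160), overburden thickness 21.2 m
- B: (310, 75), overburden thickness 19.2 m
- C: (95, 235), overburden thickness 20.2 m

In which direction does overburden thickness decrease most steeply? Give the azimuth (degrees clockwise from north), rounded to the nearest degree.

Differences from A: to B (Δx, Δy, Δh) = (305, -85, -2.0); to C = (90, 75, -1.0).
Determinant of the coordinate differences = 305·75 − 90·(-85) = 30525.
∂d/∂x = [(-2.0)·75 − (-1.0)·(-85)] / 30525 = -0.007699
∂d/∂y = [305·(-1.0) − 90·(-2.0)] / 30525 = -0.004095
Steepest decrease is along −∇f: components (+0.007699 E, +0.004095 N).
Azimuth = atan2(+0.007699, +0.004095) = 62.0° ≈ 062°.

062°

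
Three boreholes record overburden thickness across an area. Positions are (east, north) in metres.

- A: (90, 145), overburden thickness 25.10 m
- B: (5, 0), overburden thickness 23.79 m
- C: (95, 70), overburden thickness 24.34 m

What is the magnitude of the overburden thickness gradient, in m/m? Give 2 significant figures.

With d = a·x + b·y + c and A as origin, the differences give:
  (-85)·a + (-145)·b = -1.31
  5·a + (-75)·b = -0.76
Eliminate b (×(-75) and ×(-145), subtract): 7100·a = -11.950 → a = ∂d/∂x = -0.001683
Back-substitute: b = ∂d/∂y = +0.01002.
|∇f| = √(-0.001683² + 0.01002²) = 0.01016 m/m

0.010 m/m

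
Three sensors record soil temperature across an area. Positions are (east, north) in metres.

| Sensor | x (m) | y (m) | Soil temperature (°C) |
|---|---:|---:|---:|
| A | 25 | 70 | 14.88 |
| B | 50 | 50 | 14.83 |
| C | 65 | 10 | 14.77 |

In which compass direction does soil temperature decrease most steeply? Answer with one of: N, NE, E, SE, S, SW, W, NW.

SE

Taking A as reference: B−A = (25, -20, -0.05); C−A = (40, -60, -0.11).
Determinant of the coordinate differences = 25·(-60) − 40·(-20) = -700.
∂T/∂x = [(-0.05)·(-60) − (-0.11)·(-20)] / -700 = -0.001143
∂T/∂y = [25·(-0.11) − 40·(-0.05)] / -700 = +0.001071
Steepest decrease is along −∇f = (+0.001143 E, -0.001071 N) → southeast.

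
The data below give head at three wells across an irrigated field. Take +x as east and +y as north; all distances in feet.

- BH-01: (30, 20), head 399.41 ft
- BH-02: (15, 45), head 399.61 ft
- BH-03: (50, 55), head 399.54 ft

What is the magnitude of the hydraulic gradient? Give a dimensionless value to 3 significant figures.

Differences from BH-01: to BH-02 (Δx, Δy, Δh) = (-15, 25, +0.20); to BH-03 = (20, 35, +0.13).
Solve a·Δx + b·Δy = Δh: det = (-15)·35 − 20·25 = -1025.
∂h/∂x = [(+0.20)·35 − (+0.13)·25] / -1025 = -0.003659
∂h/∂y = [(-15)·(+0.13) − 20·(+0.20)] / -1025 = +0.005805
|∇h| = √(-0.003659² + 0.005805²) = 0.006862

0.00686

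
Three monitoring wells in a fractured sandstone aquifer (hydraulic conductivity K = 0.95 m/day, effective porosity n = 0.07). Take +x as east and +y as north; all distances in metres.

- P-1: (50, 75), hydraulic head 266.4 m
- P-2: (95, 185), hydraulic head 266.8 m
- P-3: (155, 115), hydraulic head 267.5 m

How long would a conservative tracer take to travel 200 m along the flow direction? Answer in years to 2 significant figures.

3.7 years

With h = a·x + b·y + c and P-1 as origin, the differences give:
  45·a + 110·b = +0.4
  105·a + 40·b = +1.1
Eliminate b (×40 and ×110, subtract): -9750·a = -105.00 → a = ∂h/∂x = +0.01077
Back-substitute: b = ∂h/∂y = -0.0007692.
|∇h| = √(0.01077² + -0.0007692²) = 0.0108
Seepage velocity v = K·i/n = 0.95 × 0.0108 / 0.07 = 0.1466 m/day.
t = 200 / 0.1466 = 1364 days = 3.73 years.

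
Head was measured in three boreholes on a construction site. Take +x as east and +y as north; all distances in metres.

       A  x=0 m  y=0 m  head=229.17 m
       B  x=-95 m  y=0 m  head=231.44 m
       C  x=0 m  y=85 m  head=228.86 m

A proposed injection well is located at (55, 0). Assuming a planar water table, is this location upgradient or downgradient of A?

downgradient

∂h/∂x = (231.44 − 229.17) / (-95 − 0) = -0.02389
∂h/∂y = (228.86 − 229.17) / (85 − 0) = -0.003647
Head at (55, 0) = 229.17 + (-0.02389)·(55) + (-0.003647)·(0) = 227.86 m.
That is lower than the 229.17 m at A, so the point is downgradient.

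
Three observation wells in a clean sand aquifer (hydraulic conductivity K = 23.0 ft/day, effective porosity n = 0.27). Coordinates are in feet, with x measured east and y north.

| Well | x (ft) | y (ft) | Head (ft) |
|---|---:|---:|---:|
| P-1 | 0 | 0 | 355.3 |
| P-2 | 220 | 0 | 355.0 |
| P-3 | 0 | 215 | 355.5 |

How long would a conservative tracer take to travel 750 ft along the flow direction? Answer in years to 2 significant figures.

∂h/∂x = (355.0 − 355.3) / (220 − 0) = -0.001364
∂h/∂y = (355.5 − 355.3) / (215 − 0) = +0.0009302
|∇h| = √(-0.001364² + 0.0009302²) = 0.001651
Seepage velocity v = K·i/n = 23.0 × 0.001651 / 0.27 = 0.1406 ft/day.
t = 750 / 0.1406 = 5334 days = 14.6 years.

15 years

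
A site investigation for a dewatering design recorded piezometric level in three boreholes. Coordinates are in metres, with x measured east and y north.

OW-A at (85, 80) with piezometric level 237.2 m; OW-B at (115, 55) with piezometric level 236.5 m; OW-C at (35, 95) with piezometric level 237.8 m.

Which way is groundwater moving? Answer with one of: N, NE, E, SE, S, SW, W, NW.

S

With h = a·x + b·y + c and OW-A as origin, the differences give:
  30·a + (-25)·b = -0.7
  (-50)·a + 15·b = +0.6
Eliminate b (×15 and ×(-25), subtract): -800·a = 4.50 → a = ∂h/∂x = -0.005625
Back-substitute: b = ∂h/∂y = +0.02125.
Flow = −∇h = (+0.005625 east, -0.02125 north), which points south.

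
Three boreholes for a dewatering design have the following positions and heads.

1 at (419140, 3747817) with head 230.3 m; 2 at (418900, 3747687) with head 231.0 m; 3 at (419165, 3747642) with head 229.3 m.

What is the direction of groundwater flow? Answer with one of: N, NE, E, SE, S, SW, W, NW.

With h = a·x + b·y + c and 1 as origin, the differences give:
  (-240)·a + (-130)·b = +0.7
  25·a + (-175)·b = -1.0
Eliminate b (×(-175) and ×(-130), subtract): 45250·a = -252.50 → a = ∂h/∂x = -0.005580
Back-substitute: b = ∂h/∂y = +0.004917.
Flow = −∇h = (+0.005580 east, -0.004917 north), which points southeast.

SE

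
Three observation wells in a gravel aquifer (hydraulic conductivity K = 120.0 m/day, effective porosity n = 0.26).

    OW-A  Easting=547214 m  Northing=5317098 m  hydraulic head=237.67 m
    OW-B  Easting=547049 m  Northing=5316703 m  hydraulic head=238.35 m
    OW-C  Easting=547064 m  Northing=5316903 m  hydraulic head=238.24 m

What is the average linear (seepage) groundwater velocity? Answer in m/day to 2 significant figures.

Taking OW-A as reference: OW-B−OW-A = (-165, -395, +0.68); OW-C−OW-A = (-150, -195, +0.57).
Determinant of the coordinate differences = (-165)·(-195) − (-150)·(-395) = -27075.
∂h/∂x = [(+0.68)·(-195) − (+0.57)·(-395)] / -27075 = -0.003418
∂h/∂y = [(-165)·(+0.57) − (-150)·(+0.68)] / -27075 = -0.0002936
|∇h| = √(-0.003418² + -0.0002936²) = 0.003431
Seepage velocity v = K·i/n = 120.0 × 0.003431 / 0.26 = 1.584 m/day.

1.6 m/day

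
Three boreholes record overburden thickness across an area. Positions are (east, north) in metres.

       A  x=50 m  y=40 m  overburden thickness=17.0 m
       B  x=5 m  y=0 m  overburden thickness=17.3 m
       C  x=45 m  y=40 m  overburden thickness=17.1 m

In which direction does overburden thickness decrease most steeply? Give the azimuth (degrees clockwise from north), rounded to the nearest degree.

Taking A as reference: B−A = (-45, -40, +0.3); C−A = (-5, 0, +0.1).
Solve a·Δx + b·Δy = Δd: det = (-45)·0 − (-5)·(-40) = -200.
∂d/∂x = [(+0.3)·0 − (+0.1)·(-40)] / -200 = -0.02000
∂d/∂y = [(-45)·(+0.1) − (-5)·(+0.3)] / -200 = +0.01500
Steepest decrease is along −∇f: components (+0.02000 E, -0.01500 N).
Azimuth = atan2(+0.02000, -0.01500) = 126.9° ≈ 127°.

127°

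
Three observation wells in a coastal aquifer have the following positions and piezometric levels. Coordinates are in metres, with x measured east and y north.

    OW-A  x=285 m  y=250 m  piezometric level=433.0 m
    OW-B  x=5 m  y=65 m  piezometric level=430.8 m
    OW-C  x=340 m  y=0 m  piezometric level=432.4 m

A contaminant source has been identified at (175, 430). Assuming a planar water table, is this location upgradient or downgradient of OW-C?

With h = a·x + b·y + c and OW-A as origin, the differences give:
  (-280)·a + (-185)·b = -2.2
  55·a + (-250)·b = -0.6
Eliminate b (×(-250) and ×(-185), subtract): 80175·a = 439.00 → a = ∂h/∂x = +0.005476
Back-substitute: b = ∂h/∂y = +0.003605.
Head at (175, 430) = 433.0 + (+0.005476)·(-110) + (+0.003605)·(180) = 433.05 m.
That is higher than the 432.4 m at OW-C, so the point is upgradient.

upgradient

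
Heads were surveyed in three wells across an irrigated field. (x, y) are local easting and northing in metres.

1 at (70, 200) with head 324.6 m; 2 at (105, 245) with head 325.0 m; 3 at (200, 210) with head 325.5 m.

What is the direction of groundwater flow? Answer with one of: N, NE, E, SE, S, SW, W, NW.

SW

Differences from 1: to 2 (Δx, Δy, Δh) = (35, 45, +0.4); to 3 = (130, 10, +0.9).
Solve a·Δx + b·Δy = Δh: det = 35·10 − 130·45 = -5500.
∂h/∂x = [(+0.4)·10 − (+0.9)·45] / -5500 = +0.006636
∂h/∂y = [35·(+0.9) − 130·(+0.4)] / -5500 = +0.003727
Flow = −∇h = (-0.006636 east, -0.003727 north), which points southwest.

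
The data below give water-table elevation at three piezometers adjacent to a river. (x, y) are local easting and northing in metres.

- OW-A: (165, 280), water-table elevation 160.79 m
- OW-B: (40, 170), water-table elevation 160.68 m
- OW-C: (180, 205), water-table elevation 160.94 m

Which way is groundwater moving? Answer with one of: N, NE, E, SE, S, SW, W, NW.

NW

With h = a·x + b·y + c and OW-A as origin, the differences give:
  (-125)·a + (-110)·b = -0.11
  15·a + (-75)·b = +0.15
Eliminate b (×(-75) and ×(-110), subtract): 11025·a = 24.750 → a = ∂h/∂x = +0.002245
Back-substitute: b = ∂h/∂y = -0.001551.
Flow = −∇h = (-0.002245 east, +0.001551 north), which points northwest.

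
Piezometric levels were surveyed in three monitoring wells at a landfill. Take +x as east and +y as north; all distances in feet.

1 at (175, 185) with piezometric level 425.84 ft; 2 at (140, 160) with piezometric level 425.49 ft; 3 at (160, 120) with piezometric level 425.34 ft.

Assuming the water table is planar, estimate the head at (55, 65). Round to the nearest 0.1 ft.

With h = a·x + b·y + c and 1 as origin, the differences give:
  (-35)·a + (-25)·b = -0.35
  (-15)·a + (-65)·b = -0.50
Eliminate b (×(-65) and ×(-25), subtract): 1900·a = 10.250 → a = ∂h/∂x = +0.005395
Back-substitute: b = ∂h/∂y = +0.006447.
h(55, 65) = 425.84 + (+0.005395)·(-120) + (+0.006447)·(-120) = 425.84 -0.647 -0.774 = 424.419 ft.

424.4 ft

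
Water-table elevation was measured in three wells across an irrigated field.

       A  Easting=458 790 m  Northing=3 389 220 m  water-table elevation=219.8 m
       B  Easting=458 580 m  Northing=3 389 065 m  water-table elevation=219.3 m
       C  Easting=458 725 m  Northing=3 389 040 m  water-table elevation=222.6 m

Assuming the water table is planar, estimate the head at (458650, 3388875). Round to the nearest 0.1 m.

224.9 m

With h = a·x + b·y + c and A as origin, the differences give:
  (-210)·a + (-155)·b = -0.5
  (-65)·a + (-180)·b = +2.8
Eliminate b (×(-180) and ×(-155), subtract): 27725·a = 524.00 → a = ∂h/∂x = +0.01890
Back-substitute: b = ∂h/∂y = -0.02238.
h(458650, 3388875) = 219.8 + (+0.01890)·(-140) + (-0.02238)·(-345) = 219.8 -2.646 +7.721 = 224.875 m.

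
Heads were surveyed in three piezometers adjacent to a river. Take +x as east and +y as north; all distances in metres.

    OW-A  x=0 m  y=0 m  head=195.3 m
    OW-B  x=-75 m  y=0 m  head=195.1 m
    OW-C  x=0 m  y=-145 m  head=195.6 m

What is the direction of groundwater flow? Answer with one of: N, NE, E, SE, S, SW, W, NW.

∂h/∂x = (195.1 − 195.3) / (-75 − 0) = +0.002667
∂h/∂y = (195.6 − 195.3) / (-145 − 0) = -0.002069
Flow = −∇h = (-0.002667 east, +0.002069 north), which points northwest.

NW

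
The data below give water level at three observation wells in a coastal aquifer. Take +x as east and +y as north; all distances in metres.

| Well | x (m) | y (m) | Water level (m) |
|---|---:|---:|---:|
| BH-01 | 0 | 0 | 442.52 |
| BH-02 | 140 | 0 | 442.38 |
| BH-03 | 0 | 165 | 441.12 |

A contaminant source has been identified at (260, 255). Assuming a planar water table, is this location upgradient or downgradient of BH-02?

downgradient

∂h/∂x = (442.38 − 442.52) / (140 − 0) = -0.0010000
∂h/∂y = (441.12 − 442.52) / (165 − 0) = -0.008485
Head at (260, 255) = 442.52 + (-0.0010000)·(260) + (-0.008485)·(255) = 440.10 m.
That is lower than the 442.38 m at BH-02, so the point is downgradient.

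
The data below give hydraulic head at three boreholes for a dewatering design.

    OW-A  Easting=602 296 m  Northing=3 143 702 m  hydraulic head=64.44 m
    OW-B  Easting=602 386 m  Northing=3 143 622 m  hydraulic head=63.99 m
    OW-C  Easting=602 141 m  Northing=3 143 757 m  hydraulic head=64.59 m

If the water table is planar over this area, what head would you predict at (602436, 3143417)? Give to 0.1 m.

62.5 m

With h = a·x + b·y + c and OW-A as origin, the differences give:
  90·a + (-80)·b = -0.45
  (-155)·a + 55·b = +0.15
Eliminate b (×55 and ×(-80), subtract): -7450·a = -12.750 → a = ∂h/∂x = +0.001711
Back-substitute: b = ∂h/∂y = +0.007550.
h(602436, 3143417) = 64.44 + (+0.001711)·(140) + (+0.007550)·(-285) = 64.44 +0.240 -2.152 = 62.528 m.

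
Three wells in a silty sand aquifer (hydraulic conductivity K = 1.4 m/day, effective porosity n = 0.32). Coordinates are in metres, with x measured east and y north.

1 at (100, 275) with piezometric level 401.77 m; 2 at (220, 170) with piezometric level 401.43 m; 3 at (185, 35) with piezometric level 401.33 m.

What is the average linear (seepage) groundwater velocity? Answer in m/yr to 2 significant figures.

3.4 m/yr

With h = a·x + b·y + c and 1 as origin, the differences give:
  120·a + (-105)·b = -0.34
  85·a + (-240)·b = -0.44
Eliminate b (×(-240) and ×(-105), subtract): -19875·a = 35.400 → a = ∂h/∂x = -0.001781
Back-substitute: b = ∂h/∂y = +0.001203.
|∇h| = √(-0.001781² + 0.001203²) = 0.002149
Seepage velocity v = K·i/n = 1.4 × 0.002149 / 0.32 = 0.009402 m/day = 3.434 m/yr.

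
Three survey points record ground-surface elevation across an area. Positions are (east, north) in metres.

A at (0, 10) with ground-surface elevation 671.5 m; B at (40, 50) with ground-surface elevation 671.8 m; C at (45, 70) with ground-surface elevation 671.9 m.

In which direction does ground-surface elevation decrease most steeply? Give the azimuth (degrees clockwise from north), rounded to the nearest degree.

Taking A as reference: B−A = (40, 40, +0.3); C−A = (45, 60, +0.4).
Determinant of the coordinate differences = 40·60 − 45·40 = 600.
∂z/∂x = [(+0.3)·60 − (+0.4)·40] / 600 = +0.003333
∂z/∂y = [40·(+0.4) − 45·(+0.3)] / 600 = +0.004167
Steepest decrease is along −∇f: components (-0.003333 E, -0.004167 N).
Azimuth = atan2(-0.003333, -0.004167) = 218.7° ≈ 219°.

219°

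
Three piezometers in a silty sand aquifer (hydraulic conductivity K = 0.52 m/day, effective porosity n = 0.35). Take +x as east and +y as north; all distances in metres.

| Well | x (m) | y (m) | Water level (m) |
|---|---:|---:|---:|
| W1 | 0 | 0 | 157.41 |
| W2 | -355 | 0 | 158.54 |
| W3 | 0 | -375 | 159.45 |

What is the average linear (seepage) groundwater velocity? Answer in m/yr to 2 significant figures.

3.4 m/yr

∂h/∂x = (158.54 − 157.41) / (-355 − 0) = -0.003183
∂h/∂y = (159.45 − 157.41) / (-375 − 0) = -0.005440
|∇h| = √(-0.003183² + -0.005440²) = 0.006303
Seepage velocity v = K·i/n = 0.52 × 0.006303 / 0.35 = 0.009364 m/day = 3.42 m/yr.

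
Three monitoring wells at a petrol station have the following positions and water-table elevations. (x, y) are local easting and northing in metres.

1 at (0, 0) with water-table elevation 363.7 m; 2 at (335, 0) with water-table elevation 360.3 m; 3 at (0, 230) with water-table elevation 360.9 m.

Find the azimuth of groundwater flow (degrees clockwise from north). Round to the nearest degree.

∂h/∂x = (360.3 − 363.7) / (335 − 0) = -0.01015
∂h/∂y = (360.9 − 363.7) / (230 − 0) = -0.01217
Flow direction (−∇h) has components (+0.01015 E, +0.01217 N).
Azimuth = atan2(E, N) = atan2(+0.01015, +0.01217) = 39.8° ≈ 040°.

040°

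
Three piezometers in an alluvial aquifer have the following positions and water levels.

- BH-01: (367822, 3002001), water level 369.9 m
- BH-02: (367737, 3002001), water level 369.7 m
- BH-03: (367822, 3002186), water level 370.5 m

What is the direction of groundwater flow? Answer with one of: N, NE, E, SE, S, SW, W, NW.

SW

∂h/∂x = (369.7 − 369.9) / (367737 − 367822) = +0.002353
∂h/∂y = (370.5 − 369.9) / (3002186 − 3002001) = +0.003243
Flow = −∇h = (-0.002353 east, -0.003243 north), which points southwest.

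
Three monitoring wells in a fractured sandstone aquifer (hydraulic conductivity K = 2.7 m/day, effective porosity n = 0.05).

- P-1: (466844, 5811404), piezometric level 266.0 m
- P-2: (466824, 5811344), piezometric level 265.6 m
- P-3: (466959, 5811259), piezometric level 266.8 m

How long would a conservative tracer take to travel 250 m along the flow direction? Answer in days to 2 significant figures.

Differences from P-1: to P-2 (Δx, Δy, Δh) = (-20, -60, -0.4); to P-3 = (115, -145, +0.8).
Solve a·Δx + b·Δy = Δh: det = (-20)·(-145) − 115·(-60) = 9800.
∂h/∂x = [(-0.4)·(-145) − (+0.8)·(-60)] / 9800 = +0.01082
∂h/∂y = [(-20)·(+0.8) − 115·(-0.4)] / 9800 = +0.003061
|∇h| = √(0.01082² + 0.003061²) = 0.01124
Seepage velocity v = K·i/n = 2.7 × 0.01124 / 0.05 = 0.607 m/day.
t = 250 / 0.607 = 411.9 days.

410 days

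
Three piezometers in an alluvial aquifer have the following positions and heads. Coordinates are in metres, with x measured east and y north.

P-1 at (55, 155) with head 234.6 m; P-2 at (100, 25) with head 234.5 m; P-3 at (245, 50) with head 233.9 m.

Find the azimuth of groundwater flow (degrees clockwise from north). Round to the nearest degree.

Three-point gradient (reference P-1): Δ to P-2 = (45, -130, -0.1), Δ to P-3 = (190, -105, -0.7).
∂h/∂x = -0.004030, ∂h/∂y = -0.0006258 (det = 19975).
Flow direction (−∇h) has components (+0.004030 E, +0.0006258 N).
Azimuth = atan2(E, N) = atan2(+0.004030, +0.0006258) = 81.2° ≈ 081°.

081°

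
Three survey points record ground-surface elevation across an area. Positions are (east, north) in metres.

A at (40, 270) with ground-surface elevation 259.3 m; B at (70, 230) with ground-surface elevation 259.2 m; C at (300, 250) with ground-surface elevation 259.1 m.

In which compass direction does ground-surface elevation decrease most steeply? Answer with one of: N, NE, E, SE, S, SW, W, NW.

S

Taking A as reference: B−A = (30, -40, -0.1); C−A = (260, -20, -0.2).
Solve a·Δx + b·Δy = Δz: det = 30·(-20) − 260·(-40) = 9800.
∂z/∂x = [(-0.1)·(-20) − (-0.2)·(-40)] / 9800 = -0.0006122
∂z/∂y = [30·(-0.2) − 260·(-0.1)] / 9800 = +0.002041
Steepest decrease is along −∇f = (+0.0006122 E, -0.002041 N) → south.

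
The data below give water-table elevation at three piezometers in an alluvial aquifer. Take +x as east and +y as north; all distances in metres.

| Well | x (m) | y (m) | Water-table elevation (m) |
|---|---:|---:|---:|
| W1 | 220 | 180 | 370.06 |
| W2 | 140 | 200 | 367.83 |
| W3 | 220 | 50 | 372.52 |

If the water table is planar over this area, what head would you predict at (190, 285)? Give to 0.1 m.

Differences from W1: to W2 (Δx, Δy, Δh) = (-80, 20, -2.23); to W3 = (0, -130, +2.46).
Determinant of the coordinate differences = (-80)·(-130) − 0·20 = 10400.
∂h/∂x = [(-2.23)·(-130) − (+2.46)·20] / 10400 = +0.02314
∂h/∂y = [(-80)·(+2.46) − 0·(-2.23)] / 10400 = -0.01892
h(190, 285) = 370.06 + (+0.02314)·(-30) + (-0.01892)·(105) = 370.06 -0.694 -1.987 = 367.379 m.

367.4 m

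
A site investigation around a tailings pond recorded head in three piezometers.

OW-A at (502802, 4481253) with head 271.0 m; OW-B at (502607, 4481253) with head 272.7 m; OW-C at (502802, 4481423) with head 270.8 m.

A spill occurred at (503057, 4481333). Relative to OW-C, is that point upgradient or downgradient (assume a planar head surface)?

downgradient

∂h/∂x = (272.7 − 271.0) / (502607 − 502802) = -0.008718
∂h/∂y = (270.8 − 271.0) / (4481423 − 4481253) = -0.001176
Head at (503057, 4481333) = 271.0 + (-0.008718)·(255) + (-0.001176)·(80) = 268.68 m.
That is lower than the 270.8 m at OW-C, so the point is downgradient.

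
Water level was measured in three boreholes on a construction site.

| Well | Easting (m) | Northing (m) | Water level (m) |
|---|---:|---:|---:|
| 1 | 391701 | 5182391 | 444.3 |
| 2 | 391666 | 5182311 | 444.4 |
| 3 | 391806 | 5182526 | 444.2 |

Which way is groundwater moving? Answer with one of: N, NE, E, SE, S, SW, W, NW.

With h = a·x + b·y + c and 1 as origin, the differences give:
  (-35)·a + (-80)·b = +0.1
  105·a + 135·b = -0.1
Eliminate b (×135 and ×(-80), subtract): 3675·a = 5.50 → a = ∂h/∂x = +0.001497
Back-substitute: b = ∂h/∂y = -0.001905.
Flow = −∇h = (-0.001497 east, +0.001905 north), which points northwest.

NW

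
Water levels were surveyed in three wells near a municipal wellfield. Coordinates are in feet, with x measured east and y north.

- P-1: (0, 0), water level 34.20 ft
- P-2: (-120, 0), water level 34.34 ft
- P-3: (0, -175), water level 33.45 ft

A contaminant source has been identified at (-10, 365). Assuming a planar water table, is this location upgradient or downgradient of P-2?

upgradient

∂h/∂x = (34.34 − 34.20) / (-120 − 0) = -0.001167
∂h/∂y = (33.45 − 34.20) / (-175 − 0) = +0.004286
Head at (-10, 365) = 34.20 + (-0.001167)·(-10) + (+0.004286)·(365) = 35.78 ft.
That is higher than the 34.34 ft at P-2, so the point is upgradient.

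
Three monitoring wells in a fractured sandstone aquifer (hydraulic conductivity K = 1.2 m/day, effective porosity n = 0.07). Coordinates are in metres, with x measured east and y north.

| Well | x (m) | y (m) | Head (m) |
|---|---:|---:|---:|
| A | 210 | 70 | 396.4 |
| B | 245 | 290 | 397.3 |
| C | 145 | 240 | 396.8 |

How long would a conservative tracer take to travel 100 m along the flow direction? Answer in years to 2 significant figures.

Taking A as reference: B−A = (35, 220, +0.9); C−A = (-65, 170, +0.4).
Determinant of the coordinate differences = 35·170 − (-65)·220 = 20250.
∂h/∂x = [(+0.9)·170 − (+0.4)·220] / 20250 = +0.003210
∂h/∂y = [35·(+0.4) − (-65)·(+0.9)] / 20250 = +0.003580
|∇h| = √(0.003210² + 0.003580²) = 0.004808
Seepage velocity v = K·i/n = 1.2 × 0.004808 / 0.07 = 0.08242 m/day.
t = 100 / 0.08242 = 1213 days = 3.32 years.

3.3 years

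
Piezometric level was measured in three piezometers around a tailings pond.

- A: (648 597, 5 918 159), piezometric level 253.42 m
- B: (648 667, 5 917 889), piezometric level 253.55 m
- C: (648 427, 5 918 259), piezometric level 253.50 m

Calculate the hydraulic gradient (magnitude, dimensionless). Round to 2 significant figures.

0.0011

Three-point gradient (reference A): Δ to B = (70, -270, +0.13), Δ to C = (-170, 100, +0.08).
∂h/∂x = -0.0008895, ∂h/∂y = -0.0007121 (det = -38900).
|∇h| = √(-0.0008895² + -0.0007121²) = 0.001139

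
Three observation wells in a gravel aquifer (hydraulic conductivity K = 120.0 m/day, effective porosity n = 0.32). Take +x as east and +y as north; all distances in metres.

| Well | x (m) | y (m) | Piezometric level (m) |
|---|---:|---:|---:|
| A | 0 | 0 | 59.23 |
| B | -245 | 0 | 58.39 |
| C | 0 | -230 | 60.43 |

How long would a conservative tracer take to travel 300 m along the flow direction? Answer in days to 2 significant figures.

130 days

∂h/∂x = (58.39 − 59.23) / (-245 − 0) = +0.003429
∂h/∂y = (60.43 − 59.23) / (-230 − 0) = -0.005217
|∇h| = √(0.003429² + -0.005217²) = 0.006243
Seepage velocity v = K·i/n = 120.0 × 0.006243 / 0.32 = 2.341 m/day.
t = 300 / 2.341 = 128.2 days.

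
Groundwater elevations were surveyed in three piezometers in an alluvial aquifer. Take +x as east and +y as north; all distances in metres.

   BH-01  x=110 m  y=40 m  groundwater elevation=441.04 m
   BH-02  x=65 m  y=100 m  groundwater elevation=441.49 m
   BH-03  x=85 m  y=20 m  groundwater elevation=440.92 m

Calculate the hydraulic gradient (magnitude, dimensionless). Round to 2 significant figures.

0.0070

With h = a·x + b·y + c and BH-01 as origin, the differences give:
  (-45)·a + 60·b = +0.45
  (-25)·a + (-20)·b = -0.12
Eliminate b (×(-20) and ×60, subtract): 2400·a = -1.800 → a = ∂h/∂x = -0.0007500
Back-substitute: b = ∂h/∂y = +0.006937.
|∇h| = √(-0.0007500² + 0.006937²) = 0.006977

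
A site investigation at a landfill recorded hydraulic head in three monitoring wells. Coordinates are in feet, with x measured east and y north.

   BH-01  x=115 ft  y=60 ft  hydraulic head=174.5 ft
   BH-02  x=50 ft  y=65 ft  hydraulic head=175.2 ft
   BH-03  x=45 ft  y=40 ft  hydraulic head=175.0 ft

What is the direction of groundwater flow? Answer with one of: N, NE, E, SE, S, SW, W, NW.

Taking BH-01 as reference: BH-02−BH-01 = (-65, 5, +0.7); BH-03−BH-01 = (-70, -20, +0.5).
Solve a·Δx + b·Δy = Δh: det = (-65)·(-20) − (-70)·5 = 1650.
∂h/∂x = [(+0.7)·(-20) − (+0.5)·5] / 1650 = -0.010000
∂h/∂y = [(-65)·(+0.5) − (-70)·(+0.7)] / 1650 = +0.010000
Flow = −∇h = (+0.010000 east, -0.010000 north), which points southeast.

SE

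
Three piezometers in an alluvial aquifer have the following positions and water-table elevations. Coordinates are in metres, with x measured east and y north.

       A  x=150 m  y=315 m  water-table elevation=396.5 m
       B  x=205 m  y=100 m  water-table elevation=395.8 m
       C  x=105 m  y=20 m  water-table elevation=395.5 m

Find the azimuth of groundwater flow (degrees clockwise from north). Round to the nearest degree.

186°

Taking A as reference: B−A = (55, -215, -0.7); C−A = (-45, -295, -1.0).
Determinant of the coordinate differences = 55·(-295) − (-45)·(-215) = -25900.
∂h/∂x = [(-0.7)·(-295) − (-1.0)·(-215)] / -25900 = +0.0003282
∂h/∂y = [55·(-1.0) − (-45)·(-0.7)] / -25900 = +0.003340
Flow direction (−∇h) has components (-0.0003282 E, -0.003340 N).
Azimuth = atan2(E, N) = atan2(-0.0003282, -0.003340) = 185.6° ≈ 186°.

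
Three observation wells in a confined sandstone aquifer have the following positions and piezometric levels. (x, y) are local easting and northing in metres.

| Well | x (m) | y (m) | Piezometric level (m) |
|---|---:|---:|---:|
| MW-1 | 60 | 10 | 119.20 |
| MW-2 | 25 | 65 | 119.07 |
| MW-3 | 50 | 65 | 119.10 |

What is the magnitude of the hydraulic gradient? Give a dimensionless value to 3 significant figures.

0.00200

Differences from MW-1: to MW-2 (Δx, Δy, Δh) = (-35, 55, -0.13); to MW-3 = (-10, 55, -0.10).
Determinant of the coordinate differences = (-35)·55 − (-10)·55 = -1375.
∂h/∂x = [(-0.13)·55 − (-0.10)·55] / -1375 = +0.001200
∂h/∂y = [(-35)·(-0.10) − (-10)·(-0.13)] / -1375 = -0.001600
|∇h| = √(0.001200² + -0.001600²) = 0.002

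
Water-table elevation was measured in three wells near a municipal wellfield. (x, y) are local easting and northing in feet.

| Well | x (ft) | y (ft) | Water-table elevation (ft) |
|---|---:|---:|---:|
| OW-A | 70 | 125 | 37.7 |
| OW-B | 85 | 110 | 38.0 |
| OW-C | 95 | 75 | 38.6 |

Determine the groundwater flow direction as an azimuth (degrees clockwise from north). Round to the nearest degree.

346°

Taking OW-A as reference: OW-B−OW-A = (15, -15, +0.3); OW-C−OW-A = (25, -50, +0.9).
Solve a·Δx + b·Δy = Δh: det = 15·(-50) − 25·(-15) = -375.
∂h/∂x = [(+0.3)·(-50) − (+0.9)·(-15)] / -375 = +0.004000
∂h/∂y = [15·(+0.9) − 25·(+0.3)] / -375 = -0.01600
Flow direction (−∇h) has components (-0.004000 E, +0.01600 N).
Azimuth = atan2(E, N) = atan2(-0.004000, +0.01600) = 346.0° ≈ 346°.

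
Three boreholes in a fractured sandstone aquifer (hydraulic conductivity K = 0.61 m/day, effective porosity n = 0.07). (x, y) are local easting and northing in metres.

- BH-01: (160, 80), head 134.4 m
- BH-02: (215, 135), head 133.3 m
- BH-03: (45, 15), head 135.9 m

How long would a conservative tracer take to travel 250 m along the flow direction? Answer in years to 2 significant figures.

4.8 years

With h = a·x + b·y + c and BH-01 as origin, the differences give:
  55·a + 55·b = -1.1
  (-115)·a + (-65)·b = +1.5
Eliminate b (×(-65) and ×55, subtract): 2750·a = -11.00 → a = ∂h/∂x = -0.004000
Back-substitute: b = ∂h/∂y = -0.01600.
|∇h| = √(-0.004000² + -0.01600²) = 0.01649
Seepage velocity v = K·i/n = 0.61 × 0.01649 / 0.07 = 0.1437 m/day.
t = 250 / 0.1437 = 1740 days = 4.76 years.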